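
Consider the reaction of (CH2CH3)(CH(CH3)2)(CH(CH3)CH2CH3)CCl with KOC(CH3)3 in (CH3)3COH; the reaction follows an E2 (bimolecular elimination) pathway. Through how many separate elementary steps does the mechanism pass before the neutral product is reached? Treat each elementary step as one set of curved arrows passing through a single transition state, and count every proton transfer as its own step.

1

Step 1: In one step, (CH3)3CO⁻ pulls off a β-proton, the C–Cl bond cleaves, and a C=C double bond forms between the α- and β-carbons (E2, anti elimination).
Total: 1 elementary step.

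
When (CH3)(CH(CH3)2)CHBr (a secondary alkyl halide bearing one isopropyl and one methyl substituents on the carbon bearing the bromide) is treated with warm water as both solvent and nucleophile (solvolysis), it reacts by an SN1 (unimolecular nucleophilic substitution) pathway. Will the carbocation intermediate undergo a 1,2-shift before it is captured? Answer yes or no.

The first-formed carbocation is secondary.
The adjacent isopropyl carbon already bears 2 other carbon substituents and has a hydrogen to migrate; after a 1,2-hydride shift from that carbon the positive charge sits on a tertiary centre.
Tertiary is more stable than secondary, so the shift occurs.

yes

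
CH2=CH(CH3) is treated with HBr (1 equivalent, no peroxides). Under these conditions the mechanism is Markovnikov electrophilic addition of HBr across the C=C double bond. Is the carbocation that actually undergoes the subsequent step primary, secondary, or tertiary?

secondary

Step 1: Electrophilic addition begins with the π(C=C) electrons forming a bond to the proton of HBr. Following Markovnikov's rule, the resulting cation is secondary. The H–Br bond breaks heterolytically, releasing Br⁻.
No single 1,2-shift to an adjacent carbon would give a more-substituted cation, so no rearrangement occurs.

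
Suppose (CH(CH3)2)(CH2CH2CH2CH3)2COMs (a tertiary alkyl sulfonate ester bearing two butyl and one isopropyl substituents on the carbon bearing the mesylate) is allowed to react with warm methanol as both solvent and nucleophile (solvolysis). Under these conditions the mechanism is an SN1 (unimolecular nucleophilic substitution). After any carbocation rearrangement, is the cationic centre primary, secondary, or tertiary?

Step 1: Ionisation: the C–O σ-bond cleaves heterolytically; both bonding electrons depart with MsO⁻, leaving a tertiary carbocation at the α-carbon.
No single 1,2-shift to an adjacent carbon would give a more-substituted cation, so no rearrangement occurs.

tertiary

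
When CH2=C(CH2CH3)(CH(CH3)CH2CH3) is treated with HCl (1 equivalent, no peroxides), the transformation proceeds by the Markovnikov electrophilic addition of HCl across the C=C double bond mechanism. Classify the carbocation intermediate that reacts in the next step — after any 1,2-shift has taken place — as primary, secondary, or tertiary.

tertiary

Step 1: Electrophilic addition begins with the π(C=C) electrons forming a bond to the proton of HCl. Following Markovnikov's rule, the resulting cation is tertiary. The H–Cl bond breaks heterolytically, releasing Cl⁻.
No single 1,2-shift to an adjacent carbon would give a more-substituted cation, so no rearrangement occurs.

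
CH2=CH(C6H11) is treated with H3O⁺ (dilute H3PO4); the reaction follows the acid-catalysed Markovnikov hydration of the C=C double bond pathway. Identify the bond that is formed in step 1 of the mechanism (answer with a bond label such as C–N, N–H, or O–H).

C–H

Step 1: Protonation of the alkene by H3O⁺: the π bond acts as the nucleophile and picks up H⁺, giving the more stable (Markovnikov) secondary carbocation. H2O is released.
The bond formed in this step is the C–H bond.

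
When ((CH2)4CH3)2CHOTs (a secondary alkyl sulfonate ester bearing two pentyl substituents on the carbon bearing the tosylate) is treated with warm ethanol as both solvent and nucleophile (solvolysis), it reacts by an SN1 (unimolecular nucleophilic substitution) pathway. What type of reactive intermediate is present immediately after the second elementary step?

Step 1: Ionisation: the C–O σ-bond cleaves heterolytically; both bonding electrons depart with TsO⁻, leaving a secondary carbocation at the α-carbon.
Step 2: Nucleophilic capture: the oxygen of CH3CH2OH bonds to the cationic carbon, producing an oxonium-ion intermediate.
After step 2 the species present is an oxonium ion.

oxonium ion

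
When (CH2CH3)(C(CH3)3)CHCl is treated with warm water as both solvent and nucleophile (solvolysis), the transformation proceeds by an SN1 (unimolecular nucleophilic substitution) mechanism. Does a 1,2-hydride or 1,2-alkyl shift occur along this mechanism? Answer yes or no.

yes

The first-formed carbocation is secondary.
The adjacent tert-butyl carbon has no hydrogen but bears methyl groups; migration of one methyl with its bonding pair (a 1,2-methyl shift) places the charge on a tertiary centre.
Tertiary is more stable than secondary, so the shift occurs.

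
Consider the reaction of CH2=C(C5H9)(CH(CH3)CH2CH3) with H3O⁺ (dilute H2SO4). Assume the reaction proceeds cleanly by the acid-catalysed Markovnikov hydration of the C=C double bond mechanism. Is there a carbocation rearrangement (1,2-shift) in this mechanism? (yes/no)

no

The first-formed carbocation is tertiary.
No single 1,2-shift to an adjacent carbon would produce a more-substituted cation than the one already present, so no rearrangement occurs.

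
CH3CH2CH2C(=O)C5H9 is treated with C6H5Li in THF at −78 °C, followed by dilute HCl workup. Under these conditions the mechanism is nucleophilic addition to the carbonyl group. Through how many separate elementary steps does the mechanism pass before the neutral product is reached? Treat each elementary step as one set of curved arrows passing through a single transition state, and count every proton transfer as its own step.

Step 1: the carbanion-like carbon of C6H5Li attacks the sp² carbonyl carbon; the C=O π bond breaks and the electrons end up as a lone pair on the alkoxide oxygen of the tetrahedral intermediate.
Step 2: Protonation of the alkoxide by dilute HCl workup furnishes an alcohol.
Total: 2 elementary steps.

2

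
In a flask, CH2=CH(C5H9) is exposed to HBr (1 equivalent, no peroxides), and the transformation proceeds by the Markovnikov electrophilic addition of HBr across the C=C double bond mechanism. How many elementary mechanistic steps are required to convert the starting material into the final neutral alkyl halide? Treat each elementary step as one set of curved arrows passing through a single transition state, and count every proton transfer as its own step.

3

Step 1: Protonation of the alkene by HBr: the π bond acts as the nucleophile and picks up H⁺, giving the more stable (Markovnikov) secondary carbocation. The H–Br bond breaks heterolytically, releasing Br⁻.
Step 2: A hydride (H with its bonding pair) migrates from the adjacent cyclopentyl carbon to the cationic centre — a 1,2-hydride shift — upgrading the secondary cation to a tertiary one.
Step 3: Nucleophilic attack by Br⁻ on the carbocation completes the addition, giving R–Br.
Total: 3 elementary steps.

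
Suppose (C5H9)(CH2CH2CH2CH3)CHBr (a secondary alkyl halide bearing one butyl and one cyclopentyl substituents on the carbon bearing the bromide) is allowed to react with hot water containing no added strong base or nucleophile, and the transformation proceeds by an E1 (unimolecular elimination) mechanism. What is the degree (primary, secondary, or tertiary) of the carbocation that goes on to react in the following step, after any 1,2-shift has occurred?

tertiary

Step 1: The C–Br bond breaks with both electrons going to the bromide; Br⁻ leaves and a secondary carbocation remains.
Step 2: A hydride (H with its bonding pair) migrates from the adjacent cyclopentyl carbon to the cationic centre — a 1,2-hydride shift — upgrading the secondary cation to a tertiary one.
The cation rearranges from secondary to tertiary via a 1,2-hydride shift from the adjacent cyclopentyl carbon; the tertiary cation is what reacts next.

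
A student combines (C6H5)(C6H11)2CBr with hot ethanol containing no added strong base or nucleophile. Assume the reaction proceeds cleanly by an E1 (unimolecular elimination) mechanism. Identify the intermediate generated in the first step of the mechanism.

Step 1: Rate-determining heterolysis of the C–Br bond gives Br⁻ and a tertiary carbocation.
After step 1 the species present is a tertiary carbocation.

tertiary carbocation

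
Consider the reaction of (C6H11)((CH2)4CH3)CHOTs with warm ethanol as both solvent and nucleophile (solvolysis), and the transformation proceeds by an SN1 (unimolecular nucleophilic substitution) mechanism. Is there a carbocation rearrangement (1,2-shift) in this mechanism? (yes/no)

The first-formed carbocation is secondary.
The adjacent cyclohexyl carbon already bears 2 other carbon substituents and has a hydrogen to migrate; after a 1,2-hydride shift from that carbon the positive charge sits on a tertiary centre.
Tertiary is more stable than secondary, so the shift occurs.

yes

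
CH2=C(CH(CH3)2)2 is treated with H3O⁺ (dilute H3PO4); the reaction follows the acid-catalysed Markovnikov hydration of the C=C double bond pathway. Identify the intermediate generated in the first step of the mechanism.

tertiary carbocation

Step 1: Electrophilic addition begins with the π(C=C) electrons forming a bond to the proton of H3O⁺. Following Markovnikov's rule, the resulting cation is tertiary. H2O is released.
After step 1 the species present is a tertiary carbocation.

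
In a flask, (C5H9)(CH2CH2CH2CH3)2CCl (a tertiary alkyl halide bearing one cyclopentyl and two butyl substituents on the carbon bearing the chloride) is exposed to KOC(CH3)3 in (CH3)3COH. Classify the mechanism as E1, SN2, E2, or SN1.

Conditions: a strong/bulky base with a tertiary substrate bearing a β-hydrogen.
These conditions are the textbook signature of the E2 pathway.
A strong (often hindered) base removes a β-H in concert with loss of the leaving group — bimolecular elimination.

E2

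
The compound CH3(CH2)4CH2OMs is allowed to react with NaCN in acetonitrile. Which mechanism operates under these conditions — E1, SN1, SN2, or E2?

Conditions: a primary substrate with a strong nucleophile in the polar aprotic solvent acetonitrile.
These conditions are the textbook signature of the SN2 pathway.
An unhindered substrate with a strong nucleophile in a polar aprotic solvent favours one-step backside displacement.

SN2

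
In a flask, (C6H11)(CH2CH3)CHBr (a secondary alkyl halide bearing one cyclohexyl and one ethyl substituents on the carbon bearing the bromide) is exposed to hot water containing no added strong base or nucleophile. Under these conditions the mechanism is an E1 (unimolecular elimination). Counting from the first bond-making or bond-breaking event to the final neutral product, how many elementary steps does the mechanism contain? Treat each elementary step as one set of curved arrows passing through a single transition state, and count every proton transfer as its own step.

3

Step 1: Unassisted departure of Br⁻ (taking the C–Br bonding pair) generates a secondary carbocation.
Step 2: A hydride (H with its bonding pair) migrates from the adjacent cyclohexyl carbon to the cationic centre — a 1,2-hydride shift — upgrading the secondary cation to a tertiary one.
Step 3: A weak base (a water molecule from the solvent) removes a proton from a carbon adjacent to the cationic centre; the electrons of that C–H bond become the new π(C=C) bond, giving the alkene.
Total: 3 elementary steps.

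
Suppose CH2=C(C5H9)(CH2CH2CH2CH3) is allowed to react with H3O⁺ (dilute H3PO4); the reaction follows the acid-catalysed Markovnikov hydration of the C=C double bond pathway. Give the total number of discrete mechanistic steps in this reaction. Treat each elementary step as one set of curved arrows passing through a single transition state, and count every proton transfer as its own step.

3

Step 1: Electrophilic addition begins with the π(C=C) electrons forming a bond to the proton of H3O⁺. Following Markovnikov's rule, the resulting cation is tertiary. H2O is released.
(No 1,2-shift: no single shift to an adjacent carbon would give a more stable cation.)
Step 2: Nucleophilic capture of the cation by H2O produces the protonated alcohol (an oxonium ion).
Step 3: Proton transfer from the O–H of the oxonium ion to H2O completes the catalytic cycle and yields the alcohol.
Total: 3 elementary steps.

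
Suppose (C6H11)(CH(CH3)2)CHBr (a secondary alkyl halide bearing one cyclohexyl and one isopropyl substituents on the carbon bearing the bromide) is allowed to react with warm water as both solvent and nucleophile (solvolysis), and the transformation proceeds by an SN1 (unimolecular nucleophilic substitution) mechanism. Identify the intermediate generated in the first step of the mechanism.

secondary carbocation

Step 1: Ionisation: the C–Br σ-bond cleaves heterolytically; both bonding electrons depart with Br⁻, leaving a secondary carbocation at the α-carbon.
After step 1 the species present is a secondary carbocation.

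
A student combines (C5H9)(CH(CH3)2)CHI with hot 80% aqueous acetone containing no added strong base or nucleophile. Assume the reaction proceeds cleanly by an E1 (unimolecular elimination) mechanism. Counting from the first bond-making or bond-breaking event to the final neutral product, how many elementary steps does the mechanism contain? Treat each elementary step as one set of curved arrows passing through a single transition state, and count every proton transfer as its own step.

Step 1: Ionisation: the C–I σ-bond cleaves heterolytically; both bonding electrons depart with I⁻, leaving a secondary carbocation at the α-carbon.
Step 2: A hydride (H with its bonding pair) migrates from the adjacent cyclopentyl carbon to the cationic centre — a 1,2-hydride shift — upgrading the secondary cation to a tertiary one.
Step 3: A water molecule (solvent) deprotonates a β-carbon; as the C–H bond breaks, those electrons form the new alkene π bond.
Total: 3 elementary steps.

3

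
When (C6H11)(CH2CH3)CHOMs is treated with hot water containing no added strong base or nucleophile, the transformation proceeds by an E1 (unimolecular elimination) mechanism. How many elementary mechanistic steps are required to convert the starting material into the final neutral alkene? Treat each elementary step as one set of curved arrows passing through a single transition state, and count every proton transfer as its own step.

3

Step 1: Rate-determining heterolysis of the C–O bond gives MsO⁻ and a secondary carbocation.
Step 2: A 1,2-hydride shift from the adjacent cyclohexyl carbon moves the positive charge from the secondary centre to an adjacent carbon, generating a more stable tertiary carbocation.
Step 3: A weak base (a water molecule from the solvent) removes a proton from a carbon adjacent to the cationic centre; the electrons of that C–H bond become the new π(C=C) bond, giving the alkene.
Total: 3 elementary steps.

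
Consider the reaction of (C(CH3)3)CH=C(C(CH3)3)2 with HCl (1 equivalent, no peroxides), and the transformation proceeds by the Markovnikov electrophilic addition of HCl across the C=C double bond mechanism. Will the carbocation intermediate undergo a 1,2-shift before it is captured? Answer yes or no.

The first-formed carbocation is tertiary.
No single 1,2-shift to an adjacent carbon would produce a more-substituted cation than the one already present, so no rearrangement occurs.

no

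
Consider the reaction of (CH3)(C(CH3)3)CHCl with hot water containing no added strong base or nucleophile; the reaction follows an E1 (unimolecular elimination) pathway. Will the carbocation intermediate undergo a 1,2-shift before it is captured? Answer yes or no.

yes

The first-formed carbocation is secondary.
The adjacent tert-butyl carbon has no hydrogen but bears methyl groups; migration of one methyl with its bonding pair (a 1,2-methyl shift) places the charge on a tertiary centre.
Tertiary is more stable than secondary, so the shift occurs.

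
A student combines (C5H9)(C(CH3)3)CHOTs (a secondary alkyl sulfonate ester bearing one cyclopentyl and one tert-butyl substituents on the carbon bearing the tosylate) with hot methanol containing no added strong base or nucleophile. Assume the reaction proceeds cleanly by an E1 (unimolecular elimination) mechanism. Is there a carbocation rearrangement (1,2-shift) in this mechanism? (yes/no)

The first-formed carbocation is secondary.
The adjacent cyclopentyl carbon already bears 2 other carbon substituents and has a hydrogen to migrate; after a 1,2-hydride shift from that carbon the positive charge sits on a tertiary centre.
Tertiary is more stable than secondary, so the shift occurs.

yes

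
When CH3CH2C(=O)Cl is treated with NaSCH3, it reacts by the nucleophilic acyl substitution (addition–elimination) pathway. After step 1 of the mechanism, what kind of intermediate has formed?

tetrahedral intermediate

Step 1: Nucleophilic addition of CH3S⁻ to the acyl carbon breaks the π(C=O) bond and yields a tetrahedral, anionic intermediate.
After step 1 the species present is a tetrahedral intermediate.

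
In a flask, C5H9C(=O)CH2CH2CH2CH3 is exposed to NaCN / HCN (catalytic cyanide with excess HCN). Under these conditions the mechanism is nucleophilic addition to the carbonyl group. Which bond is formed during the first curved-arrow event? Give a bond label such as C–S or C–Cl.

C–C

Step 1: A lone pair / filled orbital on CN⁻ attacks the electrophilic carbonyl carbon; the π(C=O) electrons shift onto oxygen, producing a tetrahedral alkoxide intermediate.
The bond formed in this step is the C–C bond.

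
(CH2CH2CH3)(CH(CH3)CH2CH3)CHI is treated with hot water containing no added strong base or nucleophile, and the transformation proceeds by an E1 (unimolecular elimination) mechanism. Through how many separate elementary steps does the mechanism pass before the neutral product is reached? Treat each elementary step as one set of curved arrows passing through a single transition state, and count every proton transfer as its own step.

3

Step 1: Unassisted departure of I⁻ (taking the C–I bonding pair) generates a secondary carbocation.
Step 2: Carbocation rearrangement: a 1,2-hydride shift from the adjacent sec-butyl carbon converts the initially-formed secondary cation into the more stable tertiary cation.
Step 3: Loss of a β-proton to a water molecule of the solvent: the C–H bonding pair collapses toward the cationic carbon to form the C=C π bond, yielding the alkene.
Total: 3 elementary steps.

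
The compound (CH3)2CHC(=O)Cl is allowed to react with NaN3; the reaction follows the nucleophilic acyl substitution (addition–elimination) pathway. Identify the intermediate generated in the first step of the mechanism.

Step 1: A lone pair on the N of N3⁻ attacks the electrophilic acyl carbon; the π(C=O) electrons move onto oxygen, giving a tetrahedral intermediate.
After step 1 the species present is a tetrahedral intermediate.

tetrahedral intermediate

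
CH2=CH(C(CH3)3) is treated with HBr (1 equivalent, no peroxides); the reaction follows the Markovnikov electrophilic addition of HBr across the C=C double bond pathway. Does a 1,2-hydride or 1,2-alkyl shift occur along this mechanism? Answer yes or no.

The first-formed carbocation is secondary.
The adjacent tert-butyl carbon has no hydrogen but bears methyl groups; migration of one methyl with its bonding pair (a 1,2-methyl shift) places the charge on a tertiary centre.
Tertiary is more stable than secondary, so the shift occurs.

yes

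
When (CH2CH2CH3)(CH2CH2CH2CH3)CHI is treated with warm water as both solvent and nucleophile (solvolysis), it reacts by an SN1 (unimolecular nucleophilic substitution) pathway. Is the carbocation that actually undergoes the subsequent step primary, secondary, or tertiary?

secondary

Step 1: Rate-determining heterolysis of the C–I bond gives I⁻ and a secondary carbocation.
No single 1,2-shift to an adjacent carbon would give a more-substituted cation, so no rearrangement occurs.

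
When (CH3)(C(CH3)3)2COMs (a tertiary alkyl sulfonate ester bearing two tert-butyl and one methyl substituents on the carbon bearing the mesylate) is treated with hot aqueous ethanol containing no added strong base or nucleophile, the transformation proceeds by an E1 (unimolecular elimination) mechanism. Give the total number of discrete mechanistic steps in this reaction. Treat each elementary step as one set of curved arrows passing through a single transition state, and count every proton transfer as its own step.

2

Step 1: Rate-determining heterolysis of the C–O bond gives MsO⁻ and a tertiary carbocation.
(No 1,2-shift: no single shift to an adjacent carbon would give a more stable cation.)
Step 2: Loss of a β-proton to a water (or ethanol) molecule of the solvent: the C–H bonding pair collapses toward the cationic carbon to form the C=C π bond, yielding the alkene.
Total: 2 elementary steps.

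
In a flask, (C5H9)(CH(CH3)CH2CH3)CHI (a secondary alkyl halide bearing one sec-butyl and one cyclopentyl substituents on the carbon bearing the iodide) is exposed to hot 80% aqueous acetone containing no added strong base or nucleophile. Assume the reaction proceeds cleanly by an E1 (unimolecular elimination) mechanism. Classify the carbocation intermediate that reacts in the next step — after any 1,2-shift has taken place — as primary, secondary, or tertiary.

Step 1: Rate-determining heterolysis of the C–I bond gives I⁻ and a secondary carbocation.
Step 2: A 1,2-hydride shift from the adjacent sec-butyl carbon moves the positive charge from the secondary centre to an adjacent carbon, generating a more stable tertiary carbocation.
The cation rearranges from secondary to tertiary via a 1,2-hydride shift from the adjacent sec-butyl carbon; the tertiary cation is what reacts next.

tertiary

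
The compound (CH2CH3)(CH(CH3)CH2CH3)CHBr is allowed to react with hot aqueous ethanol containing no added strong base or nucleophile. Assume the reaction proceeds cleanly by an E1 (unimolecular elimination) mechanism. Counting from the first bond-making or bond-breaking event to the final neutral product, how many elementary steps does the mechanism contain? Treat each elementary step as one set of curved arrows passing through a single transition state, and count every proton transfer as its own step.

3

Step 1: The C–Br bond breaks with both electrons going to the bromide; Br⁻ leaves and a secondary carbocation remains.
Step 2: A hydride (H with its bonding pair) migrates from the adjacent sec-butyl carbon to the cationic centre — a 1,2-hydride shift — upgrading the secondary cation to a tertiary one.
Step 3: A weak base (a water (or ethanol) molecule from the solvent) removes a proton from a carbon adjacent to the cationic centre; the electrons of that C–H bond become the new π(C=C) bond, giving the alkene.
Total: 3 elementary steps.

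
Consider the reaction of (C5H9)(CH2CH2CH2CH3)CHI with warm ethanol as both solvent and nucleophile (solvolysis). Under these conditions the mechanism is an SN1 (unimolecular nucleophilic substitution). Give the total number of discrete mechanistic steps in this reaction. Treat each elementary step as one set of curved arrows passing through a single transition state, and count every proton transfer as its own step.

Step 1: Unassisted departure of I⁻ (taking the C–I bonding pair) generates a secondary carbocation.
Step 2: Carbocation rearrangement: a 1,2-hydride shift from the adjacent cyclopentyl carbon converts the initially-formed secondary cation into the more stable tertiary cation.
Step 3: A lone pair on the oxygen of CH3CH2OH attacks the carbocation, forming a new C–O σ-bond and an oxonium ion.
Step 4: Deprotonation of the oxonium oxygen by solvent ethanol yields the neutral ether.
Total: 4 elementary steps.

4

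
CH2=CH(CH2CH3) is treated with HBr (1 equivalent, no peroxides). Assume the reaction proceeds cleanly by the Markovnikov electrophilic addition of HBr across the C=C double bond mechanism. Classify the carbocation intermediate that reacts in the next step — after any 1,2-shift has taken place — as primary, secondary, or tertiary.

Step 1: The π electrons of the C=C bond attack a proton of HBr; Markovnikov addition places the new C–H on the less-substituted alkene carbon, so the positive charge ends up on the more-substituted carbon — a secondary carbocation. The H–Br bond breaks heterolytically, releasing Br⁻.
No single 1,2-shift to an adjacent carbon would give a more-substituted cation, so no rearrangement occurs.

secondary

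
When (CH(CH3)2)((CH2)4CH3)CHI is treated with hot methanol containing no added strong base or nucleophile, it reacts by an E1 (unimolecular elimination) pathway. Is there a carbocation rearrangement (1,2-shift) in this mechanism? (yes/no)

yes

The first-formed carbocation is secondary.
The adjacent isopropyl carbon already bears 2 other carbon substituents and has a hydrogen to migrate; after a 1,2-hydride shift from that carbon the positive charge sits on a tertiary centre.
Tertiary is more stable than secondary, so the shift occurs.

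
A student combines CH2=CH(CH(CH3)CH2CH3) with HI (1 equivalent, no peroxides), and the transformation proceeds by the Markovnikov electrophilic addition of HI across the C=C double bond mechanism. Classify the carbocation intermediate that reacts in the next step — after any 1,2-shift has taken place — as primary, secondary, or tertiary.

Step 1: Protonation of the alkene by HI: the π bond acts as the nucleophile and picks up H⁺, giving the more stable (Markovnikov) secondary carbocation. The H–I bond breaks heterolytically, releasing I⁻.
Step 2: A 1,2-hydride shift from the adjacent sec-butyl carbon moves the positive charge from the secondary centre to an adjacent carbon, generating a more stable tertiary carbocation.
The cation rearranges from secondary to tertiary via a 1,2-hydride shift from the adjacent sec-butyl carbon; the tertiary cation is what reacts next.

tertiary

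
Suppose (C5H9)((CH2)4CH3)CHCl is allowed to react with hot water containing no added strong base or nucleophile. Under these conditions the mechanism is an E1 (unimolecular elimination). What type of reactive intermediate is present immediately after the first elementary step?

Step 1: Ionisation: the C–Cl σ-bond cleaves heterolytically; both bonding electrons depart with Cl⁻, leaving a secondary carbocation at the α-carbon.
After step 1 the species present is a secondary carbocation.

secondary carbocation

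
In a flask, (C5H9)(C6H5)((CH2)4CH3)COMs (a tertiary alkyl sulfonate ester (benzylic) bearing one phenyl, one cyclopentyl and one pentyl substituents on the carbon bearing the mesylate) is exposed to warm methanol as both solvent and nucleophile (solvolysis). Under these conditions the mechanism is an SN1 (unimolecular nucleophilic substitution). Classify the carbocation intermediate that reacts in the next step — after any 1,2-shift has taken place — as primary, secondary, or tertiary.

tertiary

Step 1: Ionisation: the C–O σ-bond cleaves heterolytically; both bonding electrons depart with MsO⁻, leaving a tertiary carbocation at the α-carbon.
No single 1,2-shift to an adjacent carbon would give a more-substituted cation, so no rearrangement occurs.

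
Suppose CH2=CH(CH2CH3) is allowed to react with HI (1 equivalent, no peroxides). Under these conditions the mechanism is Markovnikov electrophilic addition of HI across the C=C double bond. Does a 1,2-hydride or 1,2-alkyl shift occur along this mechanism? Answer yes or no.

The first-formed carbocation is secondary.
No single 1,2-shift to an adjacent carbon would produce a more-substituted cation than the one already present, so no rearrangement occurs.

no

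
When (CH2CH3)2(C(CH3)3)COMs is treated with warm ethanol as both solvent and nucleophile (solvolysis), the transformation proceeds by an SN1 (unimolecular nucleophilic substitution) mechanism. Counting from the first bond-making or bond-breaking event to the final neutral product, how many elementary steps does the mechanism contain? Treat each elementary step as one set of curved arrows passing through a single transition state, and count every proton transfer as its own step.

Step 1: Rate-determining heterolysis of the C–O bond gives MsO⁻ and a tertiary carbocation.
(No 1,2-shift: no single shift to an adjacent carbon would give a more stable cation.)
Step 2: Nucleophilic capture: the oxygen of CH3CH2OH bonds to the cationic carbon, producing an oxonium-ion intermediate.
Step 3: Deprotonation of the oxonium oxygen by solvent ethanol yields the neutral ether.
Total: 3 elementary steps.

3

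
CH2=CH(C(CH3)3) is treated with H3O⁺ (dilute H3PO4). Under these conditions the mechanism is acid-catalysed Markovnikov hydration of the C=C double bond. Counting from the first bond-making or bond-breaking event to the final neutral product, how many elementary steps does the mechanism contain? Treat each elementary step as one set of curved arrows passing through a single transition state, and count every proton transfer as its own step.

Step 1: The π electrons of the C=C bond attack a proton of H3O⁺; Markovnikov addition places the new C–H on the less-substituted alkene carbon, so the positive charge ends up on the more-substituted carbon — a secondary carbocation. H2O is released.
Step 2: A methyl group with its bonding pair migrates from the adjacent tert-butyl carbon to the cationic centre — a 1,2-methyl shift — upgrading the secondary cation to a tertiary one.
Step 3: Water acts as the nucleophile: an oxygen lone pair bonds to the cationic carbon, giving an oxonium-ion intermediate.
Step 4: Proton transfer from the O–H of the oxonium ion to H2O completes the catalytic cycle and yields the alcohol.
Total: 4 elementary steps.

4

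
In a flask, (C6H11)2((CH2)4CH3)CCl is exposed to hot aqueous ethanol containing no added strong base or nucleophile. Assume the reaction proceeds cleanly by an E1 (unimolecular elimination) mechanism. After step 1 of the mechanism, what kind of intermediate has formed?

Step 1: Ionisation: the C–Cl σ-bond cleaves heterolytically; both bonding electrons depart with Cl⁻, leaving a tertiary carbocation at the α-carbon.
After step 1 the species present is a tertiary carbocation.

tertiary carbocation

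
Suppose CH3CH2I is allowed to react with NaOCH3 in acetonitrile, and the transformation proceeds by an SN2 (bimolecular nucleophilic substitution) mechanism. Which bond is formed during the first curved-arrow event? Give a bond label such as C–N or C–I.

Step 1: CH3O⁻ attacks the back face of the α-carbon while I⁻ departs with the C–I bonding pair — a single concerted displacement through a pentacoordinate transition state.
The bond formed in this step is the C–O bond.

C–O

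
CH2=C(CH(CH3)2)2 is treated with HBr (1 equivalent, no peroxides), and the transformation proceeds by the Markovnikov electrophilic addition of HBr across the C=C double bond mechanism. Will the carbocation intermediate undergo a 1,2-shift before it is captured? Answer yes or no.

no

The first-formed carbocation is tertiary.
No single 1,2-shift to an adjacent carbon would produce a more-substituted cation than the one already present, so no rearrangement occurs.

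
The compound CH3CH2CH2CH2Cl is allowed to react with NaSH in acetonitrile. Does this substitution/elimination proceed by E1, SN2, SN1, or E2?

Conditions: a primary substrate with a strong nucleophile in the polar aprotic solvent acetonitrile.
These conditions are the textbook signature of the SN2 pathway.
An unhindered substrate with a strong nucleophile in a polar aprotic solvent favours one-step backside displacement.

SN2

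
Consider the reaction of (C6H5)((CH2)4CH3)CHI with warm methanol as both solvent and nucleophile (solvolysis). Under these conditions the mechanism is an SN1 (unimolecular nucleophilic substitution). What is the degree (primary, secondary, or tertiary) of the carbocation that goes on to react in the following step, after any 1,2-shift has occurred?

secondary

Step 1: Ionisation: the C–I σ-bond cleaves heterolytically; both bonding electrons depart with I⁻, leaving a secondary carbocation at the α-carbon.
No single 1,2-shift to an adjacent carbon would give a more-substituted cation, so no rearrangement occurs.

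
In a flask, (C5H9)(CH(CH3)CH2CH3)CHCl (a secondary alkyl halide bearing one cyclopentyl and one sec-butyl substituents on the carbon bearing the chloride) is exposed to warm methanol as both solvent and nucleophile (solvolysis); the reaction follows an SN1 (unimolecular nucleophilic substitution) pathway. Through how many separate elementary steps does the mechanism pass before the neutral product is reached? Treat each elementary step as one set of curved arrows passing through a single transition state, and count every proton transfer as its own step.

4

Step 1: The C–Cl bond breaks with both electrons going to the chloride; Cl⁻ leaves and a secondary carbocation remains.
Step 2: A hydride (H with its bonding pair) migrates from the adjacent cyclopentyl carbon to the cationic centre — a 1,2-hydride shift — upgrading the secondary cation to a tertiary one.
Step 3: Nucleophilic capture: the oxygen of CH3OH bonds to the cationic carbon, producing an oxonium-ion intermediate.
Step 4: A second solvent molecule removes the proton on oxygen, giving the neutral ether product.
Total: 4 elementary steps.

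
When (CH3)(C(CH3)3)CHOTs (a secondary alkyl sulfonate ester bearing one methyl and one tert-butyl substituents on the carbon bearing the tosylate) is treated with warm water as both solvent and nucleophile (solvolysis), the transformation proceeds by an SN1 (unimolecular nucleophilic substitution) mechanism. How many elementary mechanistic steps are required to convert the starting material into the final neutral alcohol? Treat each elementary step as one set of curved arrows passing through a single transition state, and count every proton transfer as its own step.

4

Step 1: Rate-determining heterolysis of the C–O bond gives TsO⁻ and a secondary carbocation.
Step 2: A methyl group with its bonding pair migrates from the adjacent tert-butyl carbon to the cationic centre — a 1,2-methyl shift — upgrading the secondary cation to a tertiary one.
Step 3: A lone pair on the oxygen of H2O attacks the carbocation, forming a new C–O σ-bond and an oxonium ion.
Step 4: A second solvent molecule removes the proton on oxygen, giving the neutral alcohol product.
Total: 4 elementary steps.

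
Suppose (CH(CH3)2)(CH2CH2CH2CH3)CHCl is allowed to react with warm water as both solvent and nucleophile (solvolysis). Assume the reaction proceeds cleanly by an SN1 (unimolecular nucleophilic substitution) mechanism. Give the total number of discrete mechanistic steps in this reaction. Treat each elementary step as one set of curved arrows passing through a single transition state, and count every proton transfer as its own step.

4

Step 1: The C–Cl bond breaks with both electrons going to the chloride; Cl⁻ leaves and a secondary carbocation remains.
Step 2: A hydride (H with its bonding pair) migrates from the adjacent isopropyl carbon to the cationic centre — a 1,2-hydride shift — upgrading the secondary cation to a tertiary one.
Step 3: Nucleophilic capture: the oxygen of H2O bonds to the cationic carbon, producing an oxonium-ion intermediate.
Step 4: Deprotonation of the oxonium oxygen by solvent water yields the neutral alcohol.
Total: 4 elementary steps.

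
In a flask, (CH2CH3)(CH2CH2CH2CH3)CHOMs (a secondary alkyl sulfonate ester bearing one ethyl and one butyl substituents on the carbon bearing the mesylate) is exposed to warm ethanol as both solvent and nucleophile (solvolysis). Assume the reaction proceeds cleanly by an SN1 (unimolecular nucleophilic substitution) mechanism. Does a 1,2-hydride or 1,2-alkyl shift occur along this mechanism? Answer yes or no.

no

The first-formed carbocation is secondary.
No single 1,2-shift to an adjacent carbon would produce a more-substituted cation than the one already present, so no rearrangement occurs.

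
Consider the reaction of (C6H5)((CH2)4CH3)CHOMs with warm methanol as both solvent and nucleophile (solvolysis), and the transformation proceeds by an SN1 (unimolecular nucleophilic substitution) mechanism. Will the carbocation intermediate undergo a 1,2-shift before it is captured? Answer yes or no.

no

The first-formed carbocation is secondary.
No single 1,2-shift to an adjacent carbon would produce a more-substituted cation than the one already present, so no rearrangement occurs.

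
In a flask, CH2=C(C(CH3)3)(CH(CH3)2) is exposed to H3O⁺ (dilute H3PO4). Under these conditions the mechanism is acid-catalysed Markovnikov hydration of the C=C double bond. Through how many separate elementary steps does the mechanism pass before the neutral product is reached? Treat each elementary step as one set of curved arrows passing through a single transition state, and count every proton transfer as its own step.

Step 1: The π electrons of the C=C bond attack a proton of H3O⁺; Markovnikov addition places the new C–H on the less-substituted alkene carbon, so the positive charge ends up on the more-substituted carbon — a tertiary carbocation. H2O is released.
(No 1,2-shift: no single shift to an adjacent carbon would give a more stable cation.)
Step 2: Nucleophilic capture of the cation by H2O produces the protonated alcohol (an oxonium ion).
Step 3: H2O removes a proton from the oxonium oxygen, regenerating H3O⁺ and giving the neutral alcohol.
Total: 3 elementary steps.

3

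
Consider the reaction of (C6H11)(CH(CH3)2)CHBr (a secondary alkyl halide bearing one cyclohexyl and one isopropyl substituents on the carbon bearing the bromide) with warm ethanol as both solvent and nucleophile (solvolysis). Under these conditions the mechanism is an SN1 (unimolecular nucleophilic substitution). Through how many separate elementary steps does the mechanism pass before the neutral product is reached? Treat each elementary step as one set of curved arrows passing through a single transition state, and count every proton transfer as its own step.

Step 1: The C–Br bond breaks with both electrons going to the bromide; Br⁻ leaves and a secondary carbocation remains.
Step 2: A 1,2-hydride shift from the adjacent cyclohexyl carbon moves the positive charge from the secondary centre to an adjacent carbon, generating a more stable tertiary carbocation.
Step 3: Nucleophilic capture: the oxygen of CH3CH2OH bonds to the cationic carbon, producing an oxonium-ion intermediate.
Step 4: Proton transfer from the O–H of the oxonium ion to a solvent molecule delivers the neutral ether.
Total: 4 elementary steps.

4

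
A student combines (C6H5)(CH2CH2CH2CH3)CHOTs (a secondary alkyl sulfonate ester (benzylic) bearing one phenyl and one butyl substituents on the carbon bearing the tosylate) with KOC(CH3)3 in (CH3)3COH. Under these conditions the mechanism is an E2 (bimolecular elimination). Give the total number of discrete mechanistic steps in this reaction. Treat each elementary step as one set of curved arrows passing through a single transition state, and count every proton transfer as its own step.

1

Step 1: In one step, (CH3)3CO⁻ pulls off a β-proton, the C–O bond cleaves, and a C=C double bond forms between the α- and β-carbons (E2, anti elimination).
Total: 1 elementary step.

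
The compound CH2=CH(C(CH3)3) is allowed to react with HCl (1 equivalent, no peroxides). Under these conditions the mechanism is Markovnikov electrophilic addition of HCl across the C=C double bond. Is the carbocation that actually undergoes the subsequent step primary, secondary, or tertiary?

Step 1: The π electrons of the C=C bond attack a proton of HCl; Markovnikov addition places the new C–H on the less-substituted alkene carbon, so the positive charge ends up on the more-substituted carbon — a secondary carbocation. The H–Cl bond breaks heterolytically, releasing Cl⁻.
Step 2: A methyl group with its bonding pair migrates from the adjacent tert-butyl carbon to the cationic centre — a 1,2-methyl shift — upgrading the secondary cation to a tertiary one.
The cation rearranges from secondary to tertiary via a 1,2-methyl shift from the adjacent tert-butyl carbon; the tertiary cation is what reacts next.

tertiary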